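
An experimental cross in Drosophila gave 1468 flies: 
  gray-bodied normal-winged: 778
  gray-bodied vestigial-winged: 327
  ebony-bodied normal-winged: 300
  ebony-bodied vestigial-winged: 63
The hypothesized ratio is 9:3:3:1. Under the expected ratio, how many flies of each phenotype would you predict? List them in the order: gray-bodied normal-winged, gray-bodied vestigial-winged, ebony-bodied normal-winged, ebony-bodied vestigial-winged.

The 9:3:3:1 ratio has 16 parts, so with N = 1468 the expected counts are:
  gray-bodied normal-winged: 1468 × 9/16 = 825.75
  gray-bodied vestigial-winged: 1468 × 3/16 = 275.25
  ebony-bodied normal-winged: 1468 × 3/16 = 275.25
  ebony-bodied vestigial-winged: 1468 × 1/16 = 91.75

825.75, 275.25, 275.25, 91.75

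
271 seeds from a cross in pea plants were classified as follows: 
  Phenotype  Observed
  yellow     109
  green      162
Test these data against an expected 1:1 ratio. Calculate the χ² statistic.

The 1:1 ratio has 2 parts, so with N = 271 the expected counts are:
  yellow: 271 × 1/2 = 135.5
  green: 271 × 1/2 = 135.5
χ² = Σ (O − E)² / E
  yellow: (109 − 135.5)² / 135.5 = 5.1827
  green: (162 − 135.5)² / 135.5 = 5.1827
χ² = 5.1827 + 5.1827 = 10.3654 ≈ 10.365

10.365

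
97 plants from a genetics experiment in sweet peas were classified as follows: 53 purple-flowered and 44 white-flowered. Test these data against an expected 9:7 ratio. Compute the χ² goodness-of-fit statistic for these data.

0.102

Expected counts for N = 97 under a 9:7 ratio (total parts = 16):
  purple-flowered: 97 × 9/16 = 54.5625
  white-flowered: 97 × 7/16 = 42.4375
χ² = Σ (O − E)² / E
  purple-flowered: (53 − 54.5625)² / 54.5625 = 0.0447
  white-flowered: (44 − 42.4375)² / 42.4375 = 0.0575
χ² = 0.0447 + 0.0575 = 0.1022 ≈ 0.102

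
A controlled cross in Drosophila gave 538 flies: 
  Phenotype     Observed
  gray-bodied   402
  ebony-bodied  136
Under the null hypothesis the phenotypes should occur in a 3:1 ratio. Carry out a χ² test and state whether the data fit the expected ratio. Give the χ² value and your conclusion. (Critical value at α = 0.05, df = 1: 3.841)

0.022; consistent

The 3:1 ratio has 4 parts, so with N = 538 the expected counts are:
  gray-bodied: 538 × 3/4 = 403.5
  ebony-bodied: 538 × 1/4 = 134.5
χ² = Σ (O − E)² / E
  gray-bodied: (402 − 403.5)² / 403.5 = 0.0056
  ebony-bodied: (136 − 134.5)² / 134.5 = 0.0167
χ² = 0.0056 + 0.0167 = 0.0223 ≈ 0.022
Degrees of freedom = 2 − 1 = 1; critical value at α = 0.05 is 3.841.
Since 0.022 < 3.841, we fail to reject the null hypothesis — the data are consistent with the 3:1 ratio.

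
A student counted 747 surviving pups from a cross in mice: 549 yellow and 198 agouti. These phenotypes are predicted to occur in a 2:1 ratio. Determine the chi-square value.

15.669

Expected counts for N = 747 under a 2:1 ratio (total parts = 3):
  yellow: 747 × 2/3 = 498
  agouti: 747 × 1/3 = 249
χ² = Σ (O − E)² / E
  yellow: (549 − 498)² / 498 = 5.2229
  agouti: (198 − 249)² / 249 = 10.4458
χ² = 5.2229 + 10.4458 = 15.6687 ≈ 15.669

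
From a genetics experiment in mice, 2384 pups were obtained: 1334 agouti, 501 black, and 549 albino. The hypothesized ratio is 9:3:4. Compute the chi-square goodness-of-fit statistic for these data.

10.266

The 9:3:4 ratio has 16 parts, so with N = 2384 the expected counts are:
  agouti: 2384 × 9/16 = 1341
  black: 2384 × 3/16 = 447
  albino: 2384 × 4/16 = 596
χ² = Σ (O − E)² / E
  agouti: (1334 − 1341)² / 1341 = 0.0365
  black: (501 − 447)² / 447 = 6.5235
  albino: (549 − 596)² / 596 = 3.7064
χ² = 0.0365 + 6.5235 + 3.7064 = 10.2664 ≈ 10.266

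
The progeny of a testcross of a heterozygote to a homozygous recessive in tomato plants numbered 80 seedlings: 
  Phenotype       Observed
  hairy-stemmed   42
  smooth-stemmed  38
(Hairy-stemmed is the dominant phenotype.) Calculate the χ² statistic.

A testcross of a heterozygote (Aa × aa) gives a 1:1 phenotypic ratio.
Expected counts for N = 80 under a 1:1 ratio (total parts = 2):
  hairy-stemmed: 80 × 1/2 = 40
  smooth-stemmed: 80 × 1/2 = 40
χ² = Σ (O − E)² / E
  hairy-stemmed: (42 − 40)² / 40 = 0.1000
  smooth-stemmed: (38 − 40)² / 40 = 0.1000
χ² = 0.1000 + 0.1000 = 0.200

0.200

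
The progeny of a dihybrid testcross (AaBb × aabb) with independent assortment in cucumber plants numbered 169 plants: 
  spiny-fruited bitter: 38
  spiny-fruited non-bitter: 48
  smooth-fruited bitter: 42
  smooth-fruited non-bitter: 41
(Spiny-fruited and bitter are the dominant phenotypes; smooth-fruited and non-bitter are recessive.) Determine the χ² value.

A dihybrid testcross with independent assortment gives a 1:1:1:1 ratio.
Under the 1:1:1:1 hypothesis (Σ ratio = 4, N = 169):
  spiny-fruited bitter: 169 × 1/4 = 42.25
  spiny-fruited non-bitter: 169 × 1/4 = 42.25
  smooth-fruited bitter: 169 × 1/4 = 42.25
  smooth-fruited non-bitter: 169 × 1/4 = 42.25
χ² = Σ (O − E)² / E
  spiny-fruited bitter: (38 − 42.25)² / 42.25 = 0.4275
  spiny-fruited non-bitter: (48 − 42.25)² / 42.25 = 0.7825
  smooth-fruited bitter: (42 − 42.25)² / 42.25 = 0.0015
  smooth-fruited non-bitter: (41 − 42.25)² / 42.25 = 0.0370
χ² = 0.4275 + 0.7825 + 0.0015 + 0.0370 = 1.2485 ≈ 1.249

1.249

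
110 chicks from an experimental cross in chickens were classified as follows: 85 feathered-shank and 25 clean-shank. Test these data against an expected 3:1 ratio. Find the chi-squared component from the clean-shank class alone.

0.227

Expected counts for N = 110 under a 3:1 ratio (total parts = 4):
  feathered-shank: 110 × 3/4 = 82.5
  clean-shank: 110 × 1/4 = 27.5
Contribution of clean-shank: (25 − 27.5)² / 27.5 = 0.2273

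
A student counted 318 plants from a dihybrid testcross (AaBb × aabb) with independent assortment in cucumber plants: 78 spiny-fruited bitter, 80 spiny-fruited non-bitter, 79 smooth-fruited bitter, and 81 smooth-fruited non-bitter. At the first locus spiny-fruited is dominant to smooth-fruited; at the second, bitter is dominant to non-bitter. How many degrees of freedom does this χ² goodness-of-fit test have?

3

A dihybrid testcross with independent assortment gives a 1:1:1:1 ratio.
A goodness-of-fit test with 4 phenotype classes has df = 4 − 1 = 3.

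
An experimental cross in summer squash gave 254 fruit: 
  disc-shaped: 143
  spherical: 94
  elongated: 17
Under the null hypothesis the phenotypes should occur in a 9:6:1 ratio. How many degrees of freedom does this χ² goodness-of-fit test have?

2

A goodness-of-fit test with 3 phenotype classes has df = 3 − 1 = 2.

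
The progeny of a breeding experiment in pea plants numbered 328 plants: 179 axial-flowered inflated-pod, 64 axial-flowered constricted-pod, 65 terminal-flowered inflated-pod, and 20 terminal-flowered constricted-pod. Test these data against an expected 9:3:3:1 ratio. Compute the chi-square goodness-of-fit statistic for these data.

Total ratio parts = 16. Expected numbers out of 328:
  axial-flowered inflated-pod: 328 × 9/16 = 184.5
  axial-flowered constricted-pod: 328 × 3/16 = 61.5
  terminal-flowered inflated-pod: 328 × 3/16 = 61.5
  terminal-flowered constricted-pod: 328 × 1/16 = 20.5
χ² = Σ (O − E)² / E
  axial-flowered inflated-pod: (179 − 184.5)² / 184.5 = 0.1640
  axial-flowered constricted-pod: (64 − 61.5)² / 61.5 = 0.1016
  terminal-flowered inflated-pod: (65 − 61.5)² / 61.5 = 0.1992
  terminal-flowered constricted-pod: (20 − 20.5)² / 20.5 = 0.0122
χ² = 0.1640 + 0.1016 + 0.1992 + 0.0122 = 0.477

0.477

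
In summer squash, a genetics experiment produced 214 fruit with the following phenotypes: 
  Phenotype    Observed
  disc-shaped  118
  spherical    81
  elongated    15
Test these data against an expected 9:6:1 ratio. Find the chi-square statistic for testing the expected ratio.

0.251

Expected counts for N = 214 under a 9:6:1 ratio (total parts = 16):
  disc-shaped: 214 × 9/16 = 120.375
  spherical: 214 × 6/16 = 80.25
  elongated: 214 × 1/16 = 13.375
χ² = Σ (O − E)² / E
  disc-shaped: (118 − 120.375)² / 120.375 = 0.0469
  spherical: (81 − 80.25)² / 80.25 = 0.0070
  elongated: (15 − 13.375)² / 13.375 = 0.1974
χ² = 0.0469 + 0.0070 + 0.1974 = 0.2513 ≈ 0.251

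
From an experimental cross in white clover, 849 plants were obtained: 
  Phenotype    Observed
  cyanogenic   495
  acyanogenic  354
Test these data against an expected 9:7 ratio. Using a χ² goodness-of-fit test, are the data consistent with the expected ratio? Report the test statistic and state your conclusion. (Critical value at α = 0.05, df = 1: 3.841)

1.455; consistent

Total ratio parts = 16. Expected numbers out of 849:
  cyanogenic: 849 × 9/16 = 477.5625
  acyanogenic: 849 × 7/16 = 371.4375
χ² = Σ (O − E)² / E
  cyanogenic: (495 − 477.5625)² / 477.5625 = 0.6367
  acyanogenic: (354 − 371.4375)² / 371.4375 = 0.8186
χ² = 0.6367 + 0.8186 = 1.4553 ≈ 1.455
Degrees of freedom = 2 − 1 = 1; critical value at α = 0.05 is 3.841.
Since 1.455 < 3.841, we fail to reject the null hypothesis — the data are consistent with the 9:7 ratio.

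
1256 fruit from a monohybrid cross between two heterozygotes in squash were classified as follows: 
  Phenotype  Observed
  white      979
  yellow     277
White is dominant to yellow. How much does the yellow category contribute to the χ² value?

For a monohybrid cross between heterozygotes with complete dominance, the expected phenotypic ratio is 3:1.
The 3:1 ratio has 4 parts, so with N = 1256 the expected counts are:
  white: 1256 × 3/4 = 942
  yellow: 1256 × 1/4 = 314
Contribution of yellow: (277 − 314)² / 314 = 4.3599

4.360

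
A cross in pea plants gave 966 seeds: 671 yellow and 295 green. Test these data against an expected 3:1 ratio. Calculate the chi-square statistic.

15.803

Under the 3:1 hypothesis (Σ ratio = 4, N = 966):
  yellow: 966 × 3/4 = 724.5
  green: 966 × 1/4 = 241.5
χ² = Σ (O − E)² / E
  yellow: (671 − 724.5)² / 724.5 = 3.9507
  green: (295 − 241.5)² / 241.5 = 11.8520
χ² = 3.9507 + 11.8520 = 15.8027 ≈ 15.803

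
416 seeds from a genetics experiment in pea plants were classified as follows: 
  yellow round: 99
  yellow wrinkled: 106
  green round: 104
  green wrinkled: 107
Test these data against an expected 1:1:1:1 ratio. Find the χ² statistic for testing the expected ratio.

0.365

Total ratio parts = 4. Expected numbers out of 416:
  yellow round: 416 × 1/4 = 104
  yellow wrinkled: 416 × 1/4 = 104
  green round: 416 × 1/4 = 104
  green wrinkled: 416 × 1/4 = 104
χ² = Σ (O − E)² / E
  yellow round: (99 − 104)² / 104 = 0.2404
  yellow wrinkled: (106 − 104)² / 104 = 0.0385
  green round: (104 − 104)² / 104 = 0.0000
  green wrinkled: (107 − 104)² / 104 = 0.0865
χ² = 0.2404 + 0.0385 + 0.0000 + 0.0865 = 0.3654 ≈ 0.365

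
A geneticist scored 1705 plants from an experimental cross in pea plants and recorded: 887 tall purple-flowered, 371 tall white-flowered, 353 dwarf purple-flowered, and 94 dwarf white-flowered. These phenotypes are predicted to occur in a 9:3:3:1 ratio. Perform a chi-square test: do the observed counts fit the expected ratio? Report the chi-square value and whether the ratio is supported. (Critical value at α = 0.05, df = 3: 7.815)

Total ratio parts = 16. Expected numbers out of 1705:
  tall purple-flowered: 1705 × 9/16 = 959.0625
  tall white-flowered: 1705 × 3/16 = 319.6875
  dwarf purple-flowered: 1705 × 3/16 = 319.6875
  dwarf white-flowered: 1705 × 1/16 = 106.5625
χ² = Σ (O − E)² / E
  tall purple-flowered: (887 − 959.0625)² / 959.0625 = 5.4147
  tall white-flowered: (371 − 319.6875)² / 319.6875 = 8.2361
  dwarf purple-flowered: (353 − 319.6875)² / 319.6875 = 3.4713
  dwarf white-flowered: (94 − 106.5625)² / 106.5625 = 1.4810
χ² = 5.4147 + 8.2361 + 3.4713 + 1.4810 = 18.6031 ≈ 18.603
Degrees of freedom = 4 − 1 = 3; critical value at α = 0.05 is 7.815.
Since 18.603 > 7.815, we reject the null hypothesis — the data do not fit the 9:3:3:1 ratio.

18.603; not consistent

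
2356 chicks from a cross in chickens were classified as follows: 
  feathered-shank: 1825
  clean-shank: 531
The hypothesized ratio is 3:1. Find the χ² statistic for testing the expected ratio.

Expected counts for N = 2356 under a 3:1 ratio (total parts = 4):
  feathered-shank: 2356 × 3/4 = 1767
  clean-shank: 2356 × 1/4 = 589
χ² = Σ (O − E)² / E
  feathered-shank: (1825 − 1767)² / 1767 = 1.9038
  clean-shank: (531 − 589)² / 589 = 5.7114
χ² = 1.9038 + 5.7114 = 7.6152 ≈ 7.615

7.615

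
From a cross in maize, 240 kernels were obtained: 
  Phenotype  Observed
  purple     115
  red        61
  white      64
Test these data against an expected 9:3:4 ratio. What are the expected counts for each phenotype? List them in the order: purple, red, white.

Total ratio parts = 16. Expected numbers out of 240:
  purple: 240 × 9/16 = 135
  red: 240 × 3/16 = 45
  white: 240 × 4/16 = 60

135, 45, 60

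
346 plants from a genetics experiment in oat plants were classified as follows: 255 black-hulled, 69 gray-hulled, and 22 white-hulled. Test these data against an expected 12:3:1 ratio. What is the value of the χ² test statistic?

Under the 12:3:1 hypothesis (Σ ratio = 16, N = 346):
  black-hulled: 346 × 12/16 = 259.5
  gray-hulled: 346 × 3/16 = 64.875
  white-hulled: 346 × 1/16 = 21.625
χ² = Σ (O − E)² / E
  black-hulled: (255 − 259.5)² / 259.5 = 0.0780
  gray-hulled: (69 − 64.875)² / 64.875 = 0.2623
  white-hulled: (22 − 21.625)² / 21.625 = 0.0065
χ² = 0.0780 + 0.2623 + 0.0065 = 0.3468 ≈ 0.347

0.347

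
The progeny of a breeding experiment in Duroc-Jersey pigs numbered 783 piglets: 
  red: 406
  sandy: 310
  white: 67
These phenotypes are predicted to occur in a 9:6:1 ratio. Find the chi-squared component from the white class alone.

6.667

Total ratio parts = 16. Expected numbers out of 783:
  red: 783 × 9/16 = 440.4375
  sandy: 783 × 6/16 = 293.625
  white: 783 × 1/16 = 48.9375
Contribution of white: (67 − 48.9375)² / 48.9375 = 6.6667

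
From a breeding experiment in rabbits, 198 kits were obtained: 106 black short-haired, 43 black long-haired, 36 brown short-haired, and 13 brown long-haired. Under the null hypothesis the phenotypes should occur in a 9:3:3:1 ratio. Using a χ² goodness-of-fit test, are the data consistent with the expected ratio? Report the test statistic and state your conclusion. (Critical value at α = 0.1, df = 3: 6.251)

Total ratio parts = 16. Expected numbers out of 198:
  black short-haired: 198 × 9/16 = 111.375
  black long-haired: 198 × 3/16 = 37.125
  brown short-haired: 198 × 3/16 = 37.125
  brown long-haired: 198 × 1/16 = 12.375
χ² = Σ (O − E)² / E
  black short-haired: (106 − 111.375)² / 111.375 = 0.2594
  black long-haired: (43 − 37.125)² / 37.125 = 0.9297
  brown short-haired: (36 − 37.125)² / 37.125 = 0.0341
  brown long-haired: (13 − 12.375)² / 12.375 = 0.0316
χ² = 0.2594 + 0.9297 + 0.0341 + 0.0316 = 1.2548 ≈ 1.255
Degrees of freedom = 4 − 1 = 3; critical value at α = 0.1 is 6.251.
Since 1.255 < 6.251, we fail to reject the null hypothesis — the data are consistent with the 9:3:3:1 ratio.

1.255; consistent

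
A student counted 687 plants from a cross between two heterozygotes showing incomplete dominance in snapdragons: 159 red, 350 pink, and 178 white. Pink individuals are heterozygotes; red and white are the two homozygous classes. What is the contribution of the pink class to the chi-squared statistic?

0.123

With incomplete dominance, a heterozygote × heterozygote cross gives a 1:2:1 phenotypic ratio.
Expected counts for N = 687 under a 1:2:1 ratio (total parts = 4):
  red: 687 × 1/4 = 171.75
  pink: 687 × 2/4 = 343.5
  white: 687 × 1/4 = 171.75
Contribution of pink: (350 − 343.5)² / 343.5 = 0.1230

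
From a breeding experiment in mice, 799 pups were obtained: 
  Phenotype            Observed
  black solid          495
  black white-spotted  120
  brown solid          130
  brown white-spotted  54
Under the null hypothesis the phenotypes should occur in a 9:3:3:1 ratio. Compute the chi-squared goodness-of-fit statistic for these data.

13.502

The 9:3:3:1 ratio has 16 parts, so with N = 799 the expected counts are:
  black solid: 799 × 9/16 = 449.4375
  black white-spotted: 799 × 3/16 = 149.8125
  brown solid: 799 × 3/16 = 149.8125
  brown white-spotted: 799 × 1/16 = 49.9375
χ² = Σ (O − E)² / E
  black solid: (495 − 449.4375)² / 449.4375 = 4.6190
  black white-spotted: (120 − 149.8125)² / 149.8125 = 5.9327
  brown solid: (130 − 149.8125)² / 149.8125 = 2.6202
  brown white-spotted: (54 − 49.9375)² / 49.9375 = 0.3305
χ² = 4.6190 + 5.9327 + 2.6202 + 0.3305 = 13.5024 ≈ 13.502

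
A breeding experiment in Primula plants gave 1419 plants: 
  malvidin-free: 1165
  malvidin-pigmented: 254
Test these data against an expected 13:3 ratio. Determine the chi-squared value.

Expected counts for N = 1419 under a 13:3 ratio (total parts = 16):
  malvidin-free: 1419 × 13/16 = 1152.9375
  malvidin-pigmented: 1419 × 3/16 = 266.0625
χ² = Σ (O − E)² / E
  malvidin-free: (1165 − 1152.9375)² / 1152.9375 = 0.1262
  malvidin-pigmented: (254 − 266.0625)² / 266.0625 = 0.5469
χ² = 0.1262 + 0.5469 = 0.6731 ≈ 0.673

0.673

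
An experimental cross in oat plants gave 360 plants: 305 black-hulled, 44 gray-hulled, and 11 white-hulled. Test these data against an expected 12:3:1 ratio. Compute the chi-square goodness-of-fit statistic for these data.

18.596

Under the 12:3:1 hypothesis (Σ ratio = 16, N = 360):
  black-hulled: 360 × 12/16 = 270
  gray-hulled: 360 × 3/16 = 67.5
  white-hulled: 360 × 1/16 = 22.5
χ² = Σ (O − E)² / E
  black-hulled: (305 − 270)² / 270 = 4.5370
  gray-hulled: (44 − 67.5)² / 67.5 = 8.1815
  white-hulled: (11 − 22.5)² / 22.5 = 5.8778
χ² = 4.5370 + 8.1815 + 5.8778 = 18.5963 ≈ 18.596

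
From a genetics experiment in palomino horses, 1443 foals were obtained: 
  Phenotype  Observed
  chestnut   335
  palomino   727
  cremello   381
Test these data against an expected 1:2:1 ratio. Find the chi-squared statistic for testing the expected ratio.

3.017

Total ratio parts = 4. Expected numbers out of 1443:
  chestnut: 1443 × 1/4 = 360.75
  palomino: 1443 × 2/4 = 721.5
  cremello: 1443 × 1/4 = 360.75
χ² = Σ (O − E)² / E
  chestnut: (335 − 360.75)² / 360.75 = 1.8380
  palomino: (727 − 721.5)² / 721.5 = 0.0419
  cremello: (381 − 360.75)² / 360.75 = 1.1367
χ² = 1.8380 + 0.0419 + 1.1367 = 3.0166 ≈ 3.017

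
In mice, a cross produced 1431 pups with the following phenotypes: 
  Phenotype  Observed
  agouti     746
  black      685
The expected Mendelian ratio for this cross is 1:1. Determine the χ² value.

Under the 1:1 hypothesis (Σ ratio = 2, N = 1431):
  agouti: 1431 × 1/2 = 715.5
  black: 1431 × 1/2 = 715.5
χ² = Σ (O − E)² / E
  agouti: (746 − 715.5)² / 715.5 = 1.3001
  black: (685 − 715.5)² / 715.5 = 1.3001
χ² = 1.3001 + 1.3001 = 2.6002 ≈ 2.600

2.600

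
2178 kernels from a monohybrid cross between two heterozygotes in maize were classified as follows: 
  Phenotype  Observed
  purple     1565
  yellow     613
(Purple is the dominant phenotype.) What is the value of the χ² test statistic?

11.490

For a monohybrid cross between heterozygotes with complete dominance, the expected phenotypic ratio is 3:1.
Under the 3:1 hypothesis (Σ ratio = 4, N = 2178):
  purple: 2178 × 3/4 = 1633.5
  yellow: 2178 × 1/4 = 544.5
χ² = Σ (O − E)² / E
  purple: (1565 − 1633.5)² / 1633.5 = 2.8725
  yellow: (613 − 544.5)² / 544.5 = 8.6175
χ² = 2.8725 + 8.6175 = 11.490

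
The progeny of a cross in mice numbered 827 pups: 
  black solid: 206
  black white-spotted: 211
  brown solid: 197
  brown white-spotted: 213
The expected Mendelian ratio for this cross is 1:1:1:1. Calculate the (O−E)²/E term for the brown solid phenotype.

Under the 1:1:1:1 hypothesis (Σ ratio = 4, N = 827):
  black solid: 827 × 1/4 = 206.75
  black white-spotted: 827 × 1/4 = 206.75
  brown solid: 827 × 1/4 = 206.75
  brown white-spotted: 827 × 1/4 = 206.75
Contribution of brown solid: (197 − 206.75)² / 206.75 = 0.4598

0.460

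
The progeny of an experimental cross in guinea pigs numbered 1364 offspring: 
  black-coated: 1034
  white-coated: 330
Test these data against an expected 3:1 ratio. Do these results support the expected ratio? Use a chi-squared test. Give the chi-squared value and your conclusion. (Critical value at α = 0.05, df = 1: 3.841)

0.473; consistent

Expected counts for N = 1364 under a 3:1 ratio (total parts = 4):
  black-coated: 1364 × 3/4 = 1023
  white-coated: 1364 × 1/4 = 341
χ² = Σ (O − E)² / E
  black-coated: (1034 − 1023)² / 1023 = 0.1183
  white-coated: (330 − 341)² / 341 = 0.3548
χ² = 0.1183 + 0.3548 = 0.4731 ≈ 0.473
Degrees of freedom = 2 − 1 = 1; critical value at α = 0.05 is 3.841.
Since 0.473 < 3.841, we fail to reject the null hypothesis — the data are consistent with the 3:1 ratio.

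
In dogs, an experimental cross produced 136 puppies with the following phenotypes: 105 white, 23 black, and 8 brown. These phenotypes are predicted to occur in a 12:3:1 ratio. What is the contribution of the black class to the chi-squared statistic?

The 12:3:1 ratio has 16 parts, so with N = 136 the expected counts are:
  white: 136 × 12/16 = 102
  black: 136 × 3/16 = 25.5
  brown: 136 × 1/16 = 8.5
Contribution of black: (23 − 25.5)² / 25.5 = 0.2451

0.245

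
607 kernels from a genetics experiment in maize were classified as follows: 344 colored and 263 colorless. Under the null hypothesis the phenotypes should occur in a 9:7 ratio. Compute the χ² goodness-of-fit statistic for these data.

Under the 9:7 hypothesis (Σ ratio = 16, N = 607):
  colored: 607 × 9/16 = 341.4375
  colorless: 607 × 7/16 = 265.5625
χ² = Σ (O − E)² / E
  colored: (344 − 341.4375)² / 341.4375 = 0.0192
  colorless: (263 − 265.5625)² / 265.5625 = 0.0247
χ² = 0.0192 + 0.0247 = 0.0439 ≈ 0.044

0.044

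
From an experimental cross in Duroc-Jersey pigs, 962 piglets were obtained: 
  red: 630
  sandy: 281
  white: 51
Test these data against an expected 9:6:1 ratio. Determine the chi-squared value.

33.612

Under the 9:6:1 hypothesis (Σ ratio = 16, N = 962):
  red: 962 × 9/16 = 541.125
  sandy: 962 × 6/16 = 360.75
  white: 962 × 1/16 = 60.125
χ² = Σ (O − E)² / E
  red: (630 − 541.125)² / 541.125 = 14.5969
  sandy: (281 − 360.75)² / 360.75 = 17.6301
  white: (51 − 60.125)² / 60.125 = 1.3849
χ² = 14.5969 + 17.6301 + 1.3849 = 33.6119 ≈ 33.612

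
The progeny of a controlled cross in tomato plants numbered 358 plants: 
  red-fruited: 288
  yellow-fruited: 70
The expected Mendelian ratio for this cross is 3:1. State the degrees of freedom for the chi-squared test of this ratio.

A goodness-of-fit test with 2 phenotype classes has df = 2 − 1 = 1.

1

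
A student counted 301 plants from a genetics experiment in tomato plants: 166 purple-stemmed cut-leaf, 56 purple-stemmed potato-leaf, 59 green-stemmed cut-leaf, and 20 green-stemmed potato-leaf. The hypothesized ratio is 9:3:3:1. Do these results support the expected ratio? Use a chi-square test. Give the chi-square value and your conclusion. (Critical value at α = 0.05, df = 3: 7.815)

Expected counts for N = 301 under a 9:3:3:1 ratio (total parts = 16):
  purple-stemmed cut-leaf: 301 × 9/16 = 169.3125
  purple-stemmed potato-leaf: 301 × 3/16 = 56.4375
  green-stemmed cut-leaf: 301 × 3/16 = 56.4375
  green-stemmed potato-leaf: 301 × 1/16 = 18.8125
χ² = Σ (O − E)² / E
  purple-stemmed cut-leaf: (166 − 169.3125)² / 169.3125 = 0.0648
  purple-stemmed potato-leaf: (56 − 56.4375)² / 56.4375 = 0.0034
  green-stemmed cut-leaf: (59 − 56.4375)² / 56.4375 = 0.1163
  green-stemmed potato-leaf: (20 − 18.8125)² / 18.8125 = 0.0750
χ² = 0.0648 + 0.0034 + 0.1163 + 0.0750 = 0.2595 ≈ 0.260
Degrees of freedom = 4 − 1 = 3; critical value at α = 0.05 is 7.815.
Since 0.260 < 7.815, we fail to reject the null hypothesis — the data are consistent with the 9:3:3:1 ratio.

0.260; consistent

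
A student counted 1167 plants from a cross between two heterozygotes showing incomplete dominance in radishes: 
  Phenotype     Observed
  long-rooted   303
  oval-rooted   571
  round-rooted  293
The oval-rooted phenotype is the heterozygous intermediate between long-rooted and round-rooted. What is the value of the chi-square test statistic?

With incomplete dominance, a heterozygote × heterozygote cross gives a 1:2:1 phenotypic ratio.
Expected counts for N = 1167 under a 1:2:1 ratio (total parts = 4):
  long-rooted: 1167 × 1/4 = 291.75
  oval-rooted: 1167 × 2/4 = 583.5
  round-rooted: 1167 × 1/4 = 291.75
χ² = Σ (O − E)² / E
  long-rooted: (303 − 291.75)² / 291.75 = 0.4338
  oval-rooted: (571 − 583.5)² / 583.5 = 0.2678
  round-rooted: (293 − 291.75)² / 291.75 = 0.0054
χ² = 0.4338 + 0.2678 + 0.0054 = 0.707

0.707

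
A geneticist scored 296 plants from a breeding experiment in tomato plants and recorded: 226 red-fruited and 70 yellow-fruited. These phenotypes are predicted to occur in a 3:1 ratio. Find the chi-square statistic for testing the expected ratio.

The 3:1 ratio has 4 parts, so with N = 296 the expected counts are:
  red-fruited: 296 × 3/4 = 222
  yellow-fruited: 296 × 1/4 = 74
χ² = Σ (O − E)² / E
  red-fruited: (226 − 222)² / 222 = 0.0721
  yellow-fruited: (70 − 74)² / 74 = 0.2162
χ² = 0.0721 + 0.2162 = 0.2883 ≈ 0.288

0.288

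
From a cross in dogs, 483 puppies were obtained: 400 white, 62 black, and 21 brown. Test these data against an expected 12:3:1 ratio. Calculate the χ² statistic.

15.738

Expected counts for N = 483 under a 12:3:1 ratio (total parts = 16):
  white: 483 × 12/16 = 362.25
  black: 483 × 3/16 = 90.5625
  brown: 483 × 1/16 = 30.1875
χ² = Σ (O − E)² / E
  white: (400 − 362.25)² / 362.25 = 3.9339
  black: (62 − 90.5625)² / 90.5625 = 9.0083
  brown: (21 − 30.1875)² / 30.1875 = 2.7962
χ² = 3.9339 + 9.0083 + 2.7962 = 15.7384 ≈ 15.738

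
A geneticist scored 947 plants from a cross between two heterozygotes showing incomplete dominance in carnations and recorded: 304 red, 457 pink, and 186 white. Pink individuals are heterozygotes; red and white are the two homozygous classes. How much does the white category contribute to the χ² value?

10.879

With incomplete dominance, a heterozygote × heterozygote cross gives a 1:2:1 phenotypic ratio.
The 1:2:1 ratio has 4 parts, so with N = 947 the expected counts are:
  red: 947 × 1/4 = 236.75
  pink: 947 × 2/4 = 473.5
  white: 947 × 1/4 = 236.75
Contribution of white: (186 − 236.75)² / 236.75 = 10.8788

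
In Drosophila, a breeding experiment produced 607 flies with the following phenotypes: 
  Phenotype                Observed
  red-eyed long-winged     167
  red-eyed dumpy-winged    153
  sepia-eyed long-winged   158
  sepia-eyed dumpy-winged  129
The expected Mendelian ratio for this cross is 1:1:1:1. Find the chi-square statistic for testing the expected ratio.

5.211

Expected counts for N = 607 under a 1:1:1:1 ratio (total parts = 4):
  red-eyed long-winged: 607 × 1/4 = 151.75
  red-eyed dumpy-winged: 607 × 1/4 = 151.75
  sepia-eyed long-winged: 607 × 1/4 = 151.75
  sepia-eyed dumpy-winged: 607 × 1/4 = 151.75
χ² = Σ (O − E)² / E
  red-eyed long-winged: (167 − 151.75)² / 151.75 = 1.5325
  red-eyed dumpy-winged: (153 − 151.75)² / 151.75 = 0.0103
  sepia-eyed long-winged: (158 − 151.75)² / 151.75 = 0.2574
  sepia-eyed dumpy-winged: (129 − 151.75)² / 151.75 = 3.4106
χ² = 1.5325 + 0.0103 + 0.2574 + 3.4106 = 5.2108 ≈ 5.211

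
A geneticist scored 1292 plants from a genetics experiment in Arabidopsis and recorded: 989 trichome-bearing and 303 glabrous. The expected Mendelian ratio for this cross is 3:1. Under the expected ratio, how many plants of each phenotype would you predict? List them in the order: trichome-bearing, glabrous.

969, 323

Under the 3:1 hypothesis (Σ ratio = 4, N = 1292):
  trichome-bearing: 1292 × 3/4 = 969
  glabrous: 1292 × 1/4 = 323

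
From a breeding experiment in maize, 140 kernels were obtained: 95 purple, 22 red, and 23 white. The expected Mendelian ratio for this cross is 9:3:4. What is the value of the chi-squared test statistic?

8.156

Total ratio parts = 16. Expected numbers out of 140:
  purple: 140 × 9/16 = 78.75
  red: 140 × 3/16 = 26.25
  white: 140 × 4/16 = 35
χ² = Σ (O − E)² / E
  purple: (95 − 78.75)² / 78.75 = 3.3532
  red: (22 − 26.25)² / 26.25 = 0.6881
  white: (23 − 35)² / 35 = 4.1143
χ² = 3.3532 + 0.6881 + 4.1143 = 8.1556 ≈ 8.156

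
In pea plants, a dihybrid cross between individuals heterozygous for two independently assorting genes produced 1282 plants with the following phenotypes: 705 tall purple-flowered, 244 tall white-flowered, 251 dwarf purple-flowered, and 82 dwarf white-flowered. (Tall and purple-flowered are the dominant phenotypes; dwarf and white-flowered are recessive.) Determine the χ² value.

A dihybrid F₂ with independent assortment and complete dominance at both loci gives a 9:3:3:1 phenotypic ratio.
Expected counts for N = 1282 under a 9:3:3:1 ratio (total parts = 16):
  tall purple-flowered: 1282 × 9/16 = 721.125
  tall white-flowered: 1282 × 3/16 = 240.375
  dwarf purple-flowered: 1282 × 3/16 = 240.375
  dwarf white-flowered: 1282 × 1/16 = 80.125
χ² = Σ (O − E)² / E
  tall purple-flowered: (705 − 721.125)² / 721.125 = 0.3606
  tall white-flowered: (244 − 240.375)² / 240.375 = 0.0547
  dwarf purple-flowered: (251 − 240.375)² / 240.375 = 0.4696
  dwarf white-flowered: (82 − 80.125)² / 80.125 = 0.0439
χ² = 0.3606 + 0.0547 + 0.4696 + 0.0439 = 0.9288 ≈ 0.929

0.929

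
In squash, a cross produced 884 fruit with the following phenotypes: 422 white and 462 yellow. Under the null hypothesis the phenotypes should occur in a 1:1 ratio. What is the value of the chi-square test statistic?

Expected counts for N = 884 under a 1:1 ratio (total parts = 2):
  white: 884 × 1/2 = 442
  yellow: 884 × 1/2 = 442
χ² = Σ (O − E)² / E
  white: (422 − 442)² / 442 = 0.9050
  yellow: (462 − 442)² / 442 = 0.9050
χ² = 0.9050 + 0.9050 = 1.810

1.810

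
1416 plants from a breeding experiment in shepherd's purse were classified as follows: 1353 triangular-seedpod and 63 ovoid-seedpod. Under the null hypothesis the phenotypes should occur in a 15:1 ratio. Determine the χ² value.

Expected counts for N = 1416 under a 15:1 ratio (total parts = 16):
  triangular-seedpod: 1416 × 15/16 = 1327.5
  ovoid-seedpod: 1416 × 1/16 = 88.5
χ² = Σ (O − E)² / E
  triangular-seedpod: (1353 − 1327.5)² / 1327.5 = 0.4898
  ovoid-seedpod: (63 − 88.5)² / 88.5 = 7.3475
χ² = 0.4898 + 7.3475 = 7.8373 ≈ 7.837

7.837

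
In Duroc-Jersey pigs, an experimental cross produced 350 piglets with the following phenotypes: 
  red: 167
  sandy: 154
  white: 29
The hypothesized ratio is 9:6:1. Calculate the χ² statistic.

10.797

Expected counts for N = 350 under a 9:6:1 ratio (total parts = 16):
  red: 350 × 9/16 = 196.875
  sandy: 350 × 6/16 = 131.25
  white: 350 × 1/16 = 21.875
χ² = Σ (O − E)² / E
  red: (167 − 196.875)² / 196.875 = 4.5334
  sandy: (154 − 131.25)² / 131.25 = 3.9433
  white: (29 − 21.875)² / 21.875 = 2.3207
χ² = 4.5334 + 3.9433 + 2.3207 = 10.7974 ≈ 10.797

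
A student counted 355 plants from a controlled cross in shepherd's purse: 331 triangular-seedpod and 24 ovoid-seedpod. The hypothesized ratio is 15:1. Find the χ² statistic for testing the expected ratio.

0.158

Expected counts for N = 355 under a 15:1 ratio (total parts = 16):
  triangular-seedpod: 355 × 15/16 = 332.8125
  ovoid-seedpod: 355 × 1/16 = 22.1875
χ² = Σ (O − E)² / E
  triangular-seedpod: (331 − 332.8125)² / 332.8125 = 0.0099
  ovoid-seedpod: (24 − 22.1875)² / 22.1875 = 0.1481
χ² = 0.0099 + 0.1481 = 0.158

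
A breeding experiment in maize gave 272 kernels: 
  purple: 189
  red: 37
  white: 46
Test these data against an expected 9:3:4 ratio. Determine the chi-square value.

19.431

Under the 9:3:4 hypothesis (Σ ratio = 16, N = 272):
  purple: 272 × 9/16 = 153
  red: 272 × 3/16 = 51
  white: 272 × 4/16 = 68
χ² = Σ (O − E)² / E
  purple: (189 − 153)² / 153 = 8.4706
  red: (37 − 51)² / 51 = 3.8431
  white: (46 − 68)² / 68 = 7.1176
χ² = 8.4706 + 3.8431 + 7.1176 = 19.4313 ≈ 19.431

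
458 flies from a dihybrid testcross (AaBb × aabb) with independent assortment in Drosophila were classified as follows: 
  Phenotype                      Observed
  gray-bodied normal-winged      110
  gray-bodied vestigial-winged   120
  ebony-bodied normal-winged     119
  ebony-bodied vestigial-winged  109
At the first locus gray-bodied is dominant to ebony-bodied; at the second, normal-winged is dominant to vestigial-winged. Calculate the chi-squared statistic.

0.882

A dihybrid testcross with independent assortment gives a 1:1:1:1 ratio.
Under the 1:1:1:1 hypothesis (Σ ratio = 4, N = 458):
  gray-bodied normal-winged: 458 × 1/4 = 114.5
  gray-bodied vestigial-winged: 458 × 1/4 = 114.5
  ebony-bodied normal-winged: 458 × 1/4 = 114.5
  ebony-bodied vestigial-winged: 458 × 1/4 = 114.5
χ² = Σ (O − E)² / E
  gray-bodied normal-winged: (110 − 114.5)² / 114.5 = 0.1769
  gray-bodied vestigial-winged: (120 − 114.5)² / 114.5 = 0.2642
  ebony-bodied normal-winged: (119 − 114.5)² / 114.5 = 0.1769
  ebony-bodied vestigial-winged: (109 − 114.5)² / 114.5 = 0.2642
χ² = 0.1769 + 0.2642 + 0.1769 + 0.2642 = 0.8822 ≈ 0.882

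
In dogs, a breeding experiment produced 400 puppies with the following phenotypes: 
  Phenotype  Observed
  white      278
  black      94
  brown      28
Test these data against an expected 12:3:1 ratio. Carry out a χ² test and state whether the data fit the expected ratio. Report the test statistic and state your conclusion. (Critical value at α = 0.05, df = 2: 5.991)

Under the 12:3:1 hypothesis (Σ ratio = 16, N = 400):
  white: 400 × 12/16 = 300
  black: 400 × 3/16 = 75
  brown: 400 × 1/16 = 25
χ² = Σ (O − E)² / E
  white: (278 − 300)² / 300 = 1.6133
  black: (94 − 75)² / 75 = 4.8133
  brown: (28 − 25)² / 25 = 0.3600
χ² = 1.6133 + 4.8133 + 0.3600 = 6.7866 ≈ 6.787
Degrees of freedom = 3 − 1 = 2; critical value at α = 0.05 is 5.991.
Since 6.787 > 5.991, we reject the null hypothesis — the data do not fit the 12:3:1 ratio.

6.787; not consistent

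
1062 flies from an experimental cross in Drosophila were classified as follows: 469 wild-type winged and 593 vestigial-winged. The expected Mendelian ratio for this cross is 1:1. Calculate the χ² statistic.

14.478

The 1:1 ratio has 2 parts, so with N = 1062 the expected counts are:
  wild-type winged: 1062 × 1/2 = 531
  vestigial-winged: 1062 × 1/2 = 531
χ² = Σ (O − E)² / E
  wild-type winged: (469 − 531)² / 531 = 7.2392
  vestigial-winged: (593 − 531)² / 531 = 7.2392
χ² = 7.2392 + 7.2392 = 14.4784 ≈ 14.478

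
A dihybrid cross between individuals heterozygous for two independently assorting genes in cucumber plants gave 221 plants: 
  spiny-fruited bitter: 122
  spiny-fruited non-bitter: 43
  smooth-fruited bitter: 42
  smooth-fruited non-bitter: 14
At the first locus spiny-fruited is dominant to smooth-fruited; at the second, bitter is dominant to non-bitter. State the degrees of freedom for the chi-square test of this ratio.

3

A dihybrid F₂ with independent assortment and complete dominance at both loci gives a 9:3:3:1 phenotypic ratio.
A goodness-of-fit test with 4 phenotype classes has df = 4 − 1 = 3.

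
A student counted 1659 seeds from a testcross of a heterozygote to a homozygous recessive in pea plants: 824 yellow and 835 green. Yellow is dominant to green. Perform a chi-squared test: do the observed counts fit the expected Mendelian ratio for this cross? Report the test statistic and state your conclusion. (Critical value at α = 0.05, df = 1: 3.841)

A testcross of a heterozygote (Aa × aa) gives a 1:1 phenotypic ratio.
The 1:1 ratio has 2 parts, so with N = 1659 the expected counts are:
  yellow: 1659 × 1/2 = 829.5
  green: 1659 × 1/2 = 829.5
χ² = Σ (O − E)² / E
  yellow: (824 − 829.5)² / 829.5 = 0.0365
  green: (835 − 829.5)² / 829.5 = 0.0365
χ² = 0.0365 + 0.0365 = 0.073
Degrees of freedom = 2 − 1 = 1; critical value at α = 0.05 is 3.841.
Since 0.073 < 3.841, we fail to reject the null hypothesis — the data are consistent with the 1:1 ratio.

0.073; consistent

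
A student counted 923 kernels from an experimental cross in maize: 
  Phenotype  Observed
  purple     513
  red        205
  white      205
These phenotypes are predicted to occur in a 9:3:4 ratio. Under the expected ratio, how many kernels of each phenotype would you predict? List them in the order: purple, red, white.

Total ratio parts = 16. Expected numbers out of 923:
  purple: 923 × 9/16 = 519.1875
  red: 923 × 3/16 = 173.0625
  white: 923 × 4/16 = 230.75

519.1875, 173.0625, 230.75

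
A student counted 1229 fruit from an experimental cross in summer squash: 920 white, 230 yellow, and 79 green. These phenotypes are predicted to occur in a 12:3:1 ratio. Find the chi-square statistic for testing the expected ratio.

0.066

The 12:3:1 ratio has 16 parts, so with N = 1229 the expected counts are:
  white: 1229 × 12/16 = 921.75
  yellow: 1229 × 3/16 = 230.4375
  green: 1229 × 1/16 = 76.8125
χ² = Σ (O − E)² / E
  white: (920 − 921.75)² / 921.75 = 0.0033
  yellow: (230 − 230.4375)² / 230.4375 = 0.0008
  green: (79 − 76.8125)² / 76.8125 = 0.0623
χ² = 0.0033 + 0.0008 + 0.0623 = 0.0664 ≈ 0.066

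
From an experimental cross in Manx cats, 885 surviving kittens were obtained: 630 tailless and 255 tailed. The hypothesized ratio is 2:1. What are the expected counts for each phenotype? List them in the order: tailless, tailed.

590, 295

The 2:1 ratio has 3 parts, so with N = 885 the expected counts are:
  tailless: 885 × 2/3 = 590
  tailed: 885 × 1/3 = 295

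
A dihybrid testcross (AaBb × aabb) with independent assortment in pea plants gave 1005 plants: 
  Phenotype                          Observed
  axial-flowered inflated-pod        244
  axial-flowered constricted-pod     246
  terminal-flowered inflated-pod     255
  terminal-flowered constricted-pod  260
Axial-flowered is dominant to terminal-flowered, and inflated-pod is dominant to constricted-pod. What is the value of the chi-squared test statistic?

0.680

A dihybrid testcross with independent assortment gives a 1:1:1:1 ratio.
Total ratio parts = 4. Expected numbers out of 1005:
  axial-flowered inflated-pod: 1005 × 1/4 = 251.25
  axial-flowered constricted-pod: 1005 × 1/4 = 251.25
  terminal-flowered inflated-pod: 1005 × 1/4 = 251.25
  terminal-flowered constricted-pod: 1005 × 1/4 = 251.25
χ² = Σ (O − E)² / E
  axial-flowered inflated-pod: (244 − 251.25)² / 251.25 = 0.2092
  axial-flowered constricted-pod: (246 − 251.25)² / 251.25 = 0.1097
  terminal-flowered inflated-pod: (255 − 251.25)² / 251.25 = 0.0560
  terminal-flowered constricted-pod: (260 − 251.25)² / 251.25 = 0.3047
χ² = 0.2092 + 0.1097 + 0.0560 + 0.3047 = 0.6796 ≈ 0.680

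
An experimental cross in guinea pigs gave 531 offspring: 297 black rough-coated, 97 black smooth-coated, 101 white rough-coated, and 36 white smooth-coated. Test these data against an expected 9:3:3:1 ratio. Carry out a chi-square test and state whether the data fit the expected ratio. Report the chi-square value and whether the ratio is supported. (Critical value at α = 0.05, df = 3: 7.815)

0.335; consistent

The 9:3:3:1 ratio has 16 parts, so with N = 531 the expected counts are:
  black rough-coated: 531 × 9/16 = 298.6875
  black smooth-coated: 531 × 3/16 = 99.5625
  white rough-coated: 531 × 3/16 = 99.5625
  white smooth-coated: 531 × 1/16 = 33.1875
χ² = Σ (O − E)² / E
  black rough-coated: (297 − 298.6875)² / 298.6875 = 0.0095
  black smooth-coated: (97 − 99.5625)² / 99.5625 = 0.0660
  white rough-coated: (101 − 99.5625)² / 99.5625 = 0.0208
  white smooth-coated: (36 − 33.1875)² / 33.1875 = 0.2383
χ² = 0.0095 + 0.0660 + 0.0208 + 0.2383 = 0.3346 ≈ 0.335
Degrees of freedom = 4 − 1 = 3; critical value at α = 0.05 is 7.815.
Since 0.335 < 7.815, we fail to reject the null hypothesis — the data are consistent with the 9:3:3:1 ratio.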